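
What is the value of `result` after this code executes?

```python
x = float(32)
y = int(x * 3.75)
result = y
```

x = 32.0; y = 120; result = 120

120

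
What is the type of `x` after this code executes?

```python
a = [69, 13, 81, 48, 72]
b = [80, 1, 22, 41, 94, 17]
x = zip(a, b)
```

zip() returns a zip object

zip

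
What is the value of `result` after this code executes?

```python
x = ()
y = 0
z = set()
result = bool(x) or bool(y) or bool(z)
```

x = (); y = 0; z = set(); result = False

False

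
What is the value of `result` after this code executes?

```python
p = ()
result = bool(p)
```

p = (); result = False

False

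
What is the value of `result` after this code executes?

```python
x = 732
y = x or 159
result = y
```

x = 732; y = 732; result = 732

732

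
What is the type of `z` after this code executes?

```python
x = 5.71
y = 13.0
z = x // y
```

float // float = float

float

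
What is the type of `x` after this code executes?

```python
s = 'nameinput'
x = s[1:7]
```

Slicing a str returns str

str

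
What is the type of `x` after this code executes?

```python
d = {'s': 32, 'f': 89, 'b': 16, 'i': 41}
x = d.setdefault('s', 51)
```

dict.setdefault() returns the (existing or default) value

int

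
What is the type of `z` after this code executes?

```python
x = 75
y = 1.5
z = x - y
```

int - float = float

float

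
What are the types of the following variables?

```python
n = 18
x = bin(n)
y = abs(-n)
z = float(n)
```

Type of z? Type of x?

float() returns float; bin() returns str

float, str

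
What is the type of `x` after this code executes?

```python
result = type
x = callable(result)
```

callable() returns bool

bool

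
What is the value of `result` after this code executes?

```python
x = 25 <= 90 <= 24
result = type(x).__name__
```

x is bool; result = 'bool'

'bool'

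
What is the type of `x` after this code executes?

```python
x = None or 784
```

'or' with None returns the other truthy value

int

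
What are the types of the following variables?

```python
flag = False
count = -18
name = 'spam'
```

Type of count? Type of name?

count is assigned a bare integer (no decimal point), so it is an int; name is assigned a quoted string literal, so it is a str

int, str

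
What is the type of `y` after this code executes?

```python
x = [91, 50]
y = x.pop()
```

list.pop() returns the popped element

int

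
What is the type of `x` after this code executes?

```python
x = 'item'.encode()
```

str.encode() returns bytes

bytes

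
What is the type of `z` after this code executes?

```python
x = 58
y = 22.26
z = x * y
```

int * float = float

float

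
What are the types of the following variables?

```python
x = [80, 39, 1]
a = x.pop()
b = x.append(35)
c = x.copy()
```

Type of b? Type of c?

append() returns None; copy() returns list

NoneType, list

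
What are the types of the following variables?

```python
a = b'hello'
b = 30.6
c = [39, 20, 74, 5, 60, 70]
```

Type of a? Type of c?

a is assigned a bytes literal (b'...' prefix); c is assigned a list literal (square brackets)

bytes, list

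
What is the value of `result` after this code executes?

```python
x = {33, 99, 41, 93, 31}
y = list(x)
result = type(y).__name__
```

x is set; y is list; result = 'list'

'list'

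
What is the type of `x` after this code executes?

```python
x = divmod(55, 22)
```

divmod() returns tuple of (quotient, remainder)

tuple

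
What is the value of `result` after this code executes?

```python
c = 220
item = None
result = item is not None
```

c = 220; item = None; result = False

False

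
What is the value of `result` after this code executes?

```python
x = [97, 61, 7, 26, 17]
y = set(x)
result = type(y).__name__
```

x is list; y is set; result = 'set'

'set'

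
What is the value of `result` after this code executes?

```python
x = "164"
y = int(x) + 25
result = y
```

x = '164'; y = 189; result = 189

189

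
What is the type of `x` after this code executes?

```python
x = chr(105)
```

chr() returns str (single char)

str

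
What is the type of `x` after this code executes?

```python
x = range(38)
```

range() returns a range object

range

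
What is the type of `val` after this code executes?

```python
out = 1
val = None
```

None has type NoneType

NoneType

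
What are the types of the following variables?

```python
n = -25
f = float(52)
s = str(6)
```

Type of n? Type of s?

n is assigned a bare integer (no decimal point), so it is an int; s is assigned the result of calling str(), which returns a str

int, str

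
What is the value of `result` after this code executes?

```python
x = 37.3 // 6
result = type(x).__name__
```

x is float; result = 'float'

'float'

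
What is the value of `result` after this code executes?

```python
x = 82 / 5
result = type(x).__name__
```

x is float; result = 'float'

'float'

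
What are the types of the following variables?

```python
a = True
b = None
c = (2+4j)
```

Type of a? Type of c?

a is assigned the constant True, which has type bool; c is assigned (2+4j), an int plus an imaginary literal (j suffix), which evaluates to complex

bool, complex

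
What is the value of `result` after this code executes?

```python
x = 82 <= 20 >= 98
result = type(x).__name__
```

x is bool; result = 'bool'

'bool'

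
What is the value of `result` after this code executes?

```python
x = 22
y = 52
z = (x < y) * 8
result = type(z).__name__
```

x is int; y is int; z is int; result = 'int'

'int'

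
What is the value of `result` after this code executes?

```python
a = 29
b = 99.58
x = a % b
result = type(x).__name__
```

a is int; b is float; x is float; result = 'float'

'float'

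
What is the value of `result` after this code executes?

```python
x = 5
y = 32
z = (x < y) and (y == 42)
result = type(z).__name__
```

x is int; y is int; z is bool; result = 'bool'

'bool'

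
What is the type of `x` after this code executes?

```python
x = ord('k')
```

ord() returns int (code point)

int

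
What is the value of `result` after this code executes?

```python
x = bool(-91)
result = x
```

x = True; result = True

True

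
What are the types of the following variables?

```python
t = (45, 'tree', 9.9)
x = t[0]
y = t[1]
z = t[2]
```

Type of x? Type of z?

tuple[0] is int; tuple[2] is float

int, float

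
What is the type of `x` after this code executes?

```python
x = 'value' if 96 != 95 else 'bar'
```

Both branches of conditional are str

str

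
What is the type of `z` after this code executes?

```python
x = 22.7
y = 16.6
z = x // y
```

float // float = float

float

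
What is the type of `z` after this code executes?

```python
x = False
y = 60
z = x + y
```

bool + int = int (bool is subclass of int)

int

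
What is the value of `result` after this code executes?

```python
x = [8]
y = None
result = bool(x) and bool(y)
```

x = [8]; y = None; result = False

False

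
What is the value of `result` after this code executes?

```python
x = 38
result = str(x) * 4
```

x = 38; result = '38383838'

'38383838'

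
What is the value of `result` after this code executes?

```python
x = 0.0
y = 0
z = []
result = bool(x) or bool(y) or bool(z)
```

x = 0.0; y = 0; z = []; result = False

False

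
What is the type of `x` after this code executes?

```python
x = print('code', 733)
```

print() returns None

NoneType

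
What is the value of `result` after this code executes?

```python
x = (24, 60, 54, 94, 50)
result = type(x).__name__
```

x is tuple; result = 'tuple'

'tuple'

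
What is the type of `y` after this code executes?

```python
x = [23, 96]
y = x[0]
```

Indexing list[int] returns int

int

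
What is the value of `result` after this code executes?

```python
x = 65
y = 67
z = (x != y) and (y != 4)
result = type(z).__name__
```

x is int; y is int; z is bool; result = 'bool'

'bool'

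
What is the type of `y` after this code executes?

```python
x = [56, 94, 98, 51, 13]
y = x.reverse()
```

list.reverse() returns None

NoneType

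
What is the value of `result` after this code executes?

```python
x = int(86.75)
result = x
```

x = 86; result = 86

86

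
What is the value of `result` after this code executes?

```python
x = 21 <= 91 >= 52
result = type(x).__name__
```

x is bool; result = 'bool'

'bool'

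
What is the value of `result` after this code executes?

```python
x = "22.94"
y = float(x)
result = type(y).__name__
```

x is str; y is float; result = 'float'

'float'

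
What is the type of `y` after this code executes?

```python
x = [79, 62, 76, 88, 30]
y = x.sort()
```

list.sort() returns None (mutates in place)

NoneType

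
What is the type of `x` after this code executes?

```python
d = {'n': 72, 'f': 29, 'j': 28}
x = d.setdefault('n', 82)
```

dict.setdefault() returns the (existing or default) value

int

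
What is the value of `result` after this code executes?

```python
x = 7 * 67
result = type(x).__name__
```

x is int; result = 'int'

'int'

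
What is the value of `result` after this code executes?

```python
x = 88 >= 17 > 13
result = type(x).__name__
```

x is bool; result = 'bool'

'bool'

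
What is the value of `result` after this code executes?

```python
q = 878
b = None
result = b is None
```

q = 878; b = None; result = True

True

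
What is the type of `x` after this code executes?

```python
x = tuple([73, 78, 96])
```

tuple() constructor returns tuple

tuple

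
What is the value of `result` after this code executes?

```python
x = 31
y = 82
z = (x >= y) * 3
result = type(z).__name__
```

x is int; y is int; z is int; result = 'int'

'int'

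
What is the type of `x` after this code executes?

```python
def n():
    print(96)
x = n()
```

Function without return returns None

NoneType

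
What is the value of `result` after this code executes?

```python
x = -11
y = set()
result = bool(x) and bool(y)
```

x = -11; y = set(); result = False

False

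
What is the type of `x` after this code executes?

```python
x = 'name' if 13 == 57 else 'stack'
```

Both branches of conditional are str

str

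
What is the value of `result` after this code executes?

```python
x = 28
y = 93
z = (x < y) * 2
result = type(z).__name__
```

x is int; y is int; z is int; result = 'int'

'int'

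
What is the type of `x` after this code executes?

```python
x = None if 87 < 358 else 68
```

87 < 358 is True, so the if branch is taken

NoneType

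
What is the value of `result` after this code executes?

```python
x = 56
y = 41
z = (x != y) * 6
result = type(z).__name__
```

x is int; y is int; z is int; result = 'int'

'int'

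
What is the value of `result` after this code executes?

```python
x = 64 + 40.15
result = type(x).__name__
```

x is float; result = 'float'

'float'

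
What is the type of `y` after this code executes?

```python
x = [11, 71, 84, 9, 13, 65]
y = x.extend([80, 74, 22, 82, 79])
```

list.extend() returns None

NoneType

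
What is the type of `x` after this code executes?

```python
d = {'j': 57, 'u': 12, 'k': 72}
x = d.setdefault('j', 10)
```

dict.setdefault() returns the (existing or default) value

int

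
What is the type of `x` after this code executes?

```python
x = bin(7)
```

bin() returns str representation

str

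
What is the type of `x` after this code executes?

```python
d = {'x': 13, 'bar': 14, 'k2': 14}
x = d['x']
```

Accessing dict[str, int] with str key returns int

int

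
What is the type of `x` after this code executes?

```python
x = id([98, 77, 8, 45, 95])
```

id() returns int

int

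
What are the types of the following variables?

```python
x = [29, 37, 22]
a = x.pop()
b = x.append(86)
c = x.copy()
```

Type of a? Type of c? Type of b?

pop() returns element; copy() returns list; append() returns None

int, list, NoneType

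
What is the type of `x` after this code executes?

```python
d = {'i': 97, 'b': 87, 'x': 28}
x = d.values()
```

.values() returns dict_values view

dict_values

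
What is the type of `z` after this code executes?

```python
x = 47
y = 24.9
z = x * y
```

int * float = float

float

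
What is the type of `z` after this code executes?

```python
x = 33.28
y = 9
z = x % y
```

float % int = float

float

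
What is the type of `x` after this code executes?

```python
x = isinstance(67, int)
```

isinstance() returns bool

bool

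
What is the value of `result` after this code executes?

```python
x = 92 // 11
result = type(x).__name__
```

x is int; result = 'int'

'int'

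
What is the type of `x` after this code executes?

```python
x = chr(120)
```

chr() returns str (single char)

str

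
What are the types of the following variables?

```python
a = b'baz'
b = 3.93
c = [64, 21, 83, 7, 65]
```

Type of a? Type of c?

a is assigned a bytes literal (b'...' prefix); c is assigned a list literal (square brackets)

bytes, list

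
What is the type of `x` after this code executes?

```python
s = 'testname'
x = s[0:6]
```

Slicing a str returns str

str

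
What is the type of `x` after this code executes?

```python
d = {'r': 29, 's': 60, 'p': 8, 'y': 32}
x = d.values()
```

.values() returns dict_values view

dict_values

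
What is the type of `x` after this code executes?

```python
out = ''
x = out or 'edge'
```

'or' returns first truthy value (str)

str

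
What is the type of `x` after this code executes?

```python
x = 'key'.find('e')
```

str.find() returns int index

int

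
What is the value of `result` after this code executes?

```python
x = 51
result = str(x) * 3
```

x = 51; result = '515151'

'515151'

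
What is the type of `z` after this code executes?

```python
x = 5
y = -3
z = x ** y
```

int ** negative = float

float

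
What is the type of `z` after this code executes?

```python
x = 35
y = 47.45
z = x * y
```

int * float = float

float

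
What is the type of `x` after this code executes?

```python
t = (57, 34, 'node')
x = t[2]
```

Index 2 of tuple is a str literal

str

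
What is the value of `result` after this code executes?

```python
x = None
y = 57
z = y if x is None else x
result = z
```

x = None; y = 57; z = 57; result = 57

57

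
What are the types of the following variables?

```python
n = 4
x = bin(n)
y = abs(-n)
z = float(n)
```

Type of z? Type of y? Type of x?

float() returns float; abs() of int returns int; bin() returns str

float, int, str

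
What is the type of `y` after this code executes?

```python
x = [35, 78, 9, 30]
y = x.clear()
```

list.clear() returns None

NoneType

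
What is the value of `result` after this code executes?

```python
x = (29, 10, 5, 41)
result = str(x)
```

x = (29, 10, 5, 41); result = '(29, 10, 5, 41)'

'(29, 10, 5, 41)'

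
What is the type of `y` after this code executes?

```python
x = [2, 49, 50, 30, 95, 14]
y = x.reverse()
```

list.reverse() returns None

NoneType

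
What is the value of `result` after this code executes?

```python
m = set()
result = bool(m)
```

m = set(); result = False

False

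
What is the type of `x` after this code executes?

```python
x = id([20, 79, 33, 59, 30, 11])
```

id() returns int

int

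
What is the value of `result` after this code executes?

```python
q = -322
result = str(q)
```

q = -322; result = '-322'

'-322'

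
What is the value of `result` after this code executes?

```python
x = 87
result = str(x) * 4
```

x = 87; result = '87878787'

'87878787'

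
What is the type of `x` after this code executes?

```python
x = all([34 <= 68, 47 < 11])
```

all() returns bool

bool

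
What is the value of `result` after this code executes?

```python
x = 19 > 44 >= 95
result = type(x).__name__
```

x is bool; result = 'bool'

'bool'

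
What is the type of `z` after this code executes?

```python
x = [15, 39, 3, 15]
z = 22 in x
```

'in' operator returns bool

bool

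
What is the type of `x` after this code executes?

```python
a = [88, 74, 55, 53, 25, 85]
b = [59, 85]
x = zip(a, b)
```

zip() returns a zip object

zip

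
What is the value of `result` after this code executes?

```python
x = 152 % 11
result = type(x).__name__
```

x is int; result = 'int'

'int'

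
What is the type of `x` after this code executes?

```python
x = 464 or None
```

'or' returns first truthy value

int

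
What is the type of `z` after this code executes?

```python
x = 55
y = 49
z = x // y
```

int // int = int

int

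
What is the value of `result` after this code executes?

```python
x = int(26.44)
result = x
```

x = 26; result = 26

26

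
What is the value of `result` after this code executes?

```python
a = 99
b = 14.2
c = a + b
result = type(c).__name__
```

a is int; b is float; c is float; result = 'float'

'float'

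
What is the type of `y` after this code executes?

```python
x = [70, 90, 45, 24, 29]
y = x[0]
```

Indexing list[int] returns int

int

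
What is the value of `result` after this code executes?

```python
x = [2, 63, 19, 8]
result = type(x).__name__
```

x is list; result = 'list'

'list'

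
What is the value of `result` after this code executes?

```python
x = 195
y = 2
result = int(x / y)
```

x = 195; y = 2; result = 97

97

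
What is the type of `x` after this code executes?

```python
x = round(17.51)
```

round() with no decimal places returns int

int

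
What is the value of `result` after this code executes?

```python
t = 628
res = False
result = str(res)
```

t = 628; res = False; result = 'False'

'False'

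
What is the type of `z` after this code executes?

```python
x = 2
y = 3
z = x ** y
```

positive int ** positive int = int

int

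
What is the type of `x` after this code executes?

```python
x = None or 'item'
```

'or' with None returns the other truthy value (str)

str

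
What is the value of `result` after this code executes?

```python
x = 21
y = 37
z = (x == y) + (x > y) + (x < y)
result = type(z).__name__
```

x is int; y is int; z is int; result = 'int'

'int'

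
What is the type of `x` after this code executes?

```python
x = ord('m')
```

ord() returns int (code point)

int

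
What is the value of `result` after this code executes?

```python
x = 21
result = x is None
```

x = 21; result = False

False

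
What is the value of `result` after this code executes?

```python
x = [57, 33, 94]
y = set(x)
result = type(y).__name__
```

x is list; y is set; result = 'set'

'set'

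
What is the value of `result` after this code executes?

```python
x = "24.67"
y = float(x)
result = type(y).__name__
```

x is str; y is float; result = 'float'

'float'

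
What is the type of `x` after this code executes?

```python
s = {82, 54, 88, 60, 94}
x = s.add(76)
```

set.add() returns None (mutates in place)

NoneType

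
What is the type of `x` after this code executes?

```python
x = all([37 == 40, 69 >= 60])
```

all() returns bool

bool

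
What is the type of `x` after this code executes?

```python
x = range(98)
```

range() returns a range object

range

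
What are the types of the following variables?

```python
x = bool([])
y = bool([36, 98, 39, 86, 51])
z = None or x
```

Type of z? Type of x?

None or bool returns the bool; bool() returns bool

bool, bool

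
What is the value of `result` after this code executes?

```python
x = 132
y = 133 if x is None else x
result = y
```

x = 132; y = 132; result = 132

132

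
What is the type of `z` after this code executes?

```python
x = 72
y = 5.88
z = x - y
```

int - float = float

float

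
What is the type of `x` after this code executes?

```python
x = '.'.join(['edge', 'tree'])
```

str.join() returns str

str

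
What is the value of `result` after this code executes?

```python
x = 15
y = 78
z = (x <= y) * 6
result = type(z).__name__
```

x is int; y is int; z is int; result = 'int'

'int'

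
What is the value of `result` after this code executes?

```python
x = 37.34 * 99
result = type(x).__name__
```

x is float; result = 'float'

'float'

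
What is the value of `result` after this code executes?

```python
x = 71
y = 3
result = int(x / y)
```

x = 71; y = 3; result = 23

23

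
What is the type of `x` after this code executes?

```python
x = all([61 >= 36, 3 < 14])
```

all() returns bool

bool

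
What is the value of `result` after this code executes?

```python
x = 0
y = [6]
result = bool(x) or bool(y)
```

x = 0; y = [6]; result = True

True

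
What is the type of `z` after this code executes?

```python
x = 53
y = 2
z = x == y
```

Equality comparison returns bool

bool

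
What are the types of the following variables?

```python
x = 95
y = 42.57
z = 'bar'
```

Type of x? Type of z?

x is assigned a bare integer (no decimal point), so it is an int; z is assigned a quoted string literal, so it is a str

int, str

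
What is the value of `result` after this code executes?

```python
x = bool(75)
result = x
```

x = True; result = True

True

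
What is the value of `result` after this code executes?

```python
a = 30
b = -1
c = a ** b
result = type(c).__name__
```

a is int; b is int; c is float; result = 'float'

'float'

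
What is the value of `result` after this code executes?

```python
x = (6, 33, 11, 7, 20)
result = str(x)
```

x = (6, 33, 11, 7, 20); result = '(6, 33, 11, 7, 20)'

'(6, 33, 11, 7, 20)'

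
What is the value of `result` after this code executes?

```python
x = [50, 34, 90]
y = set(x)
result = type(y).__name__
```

x is list; y is set; result = 'set'

'set'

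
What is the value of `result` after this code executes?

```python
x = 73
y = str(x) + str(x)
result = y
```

x = 73; y = '7373'; result = '7373'

'7373'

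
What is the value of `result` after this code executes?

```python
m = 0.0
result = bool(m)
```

m = 0.0; result = False

False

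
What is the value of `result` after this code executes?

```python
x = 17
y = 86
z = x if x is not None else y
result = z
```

x = 17; y = 86; z = 17; result = 17

17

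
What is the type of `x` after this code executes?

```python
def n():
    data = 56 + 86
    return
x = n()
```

Bare return returns None

NoneType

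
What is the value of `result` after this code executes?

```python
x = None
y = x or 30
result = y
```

x = None; y = 30; result = 30

30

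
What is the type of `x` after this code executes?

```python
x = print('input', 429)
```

print() returns None

NoneType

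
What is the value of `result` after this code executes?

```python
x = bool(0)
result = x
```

x = False; result = False

False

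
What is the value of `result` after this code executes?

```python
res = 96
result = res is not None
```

res = 96; result = True

True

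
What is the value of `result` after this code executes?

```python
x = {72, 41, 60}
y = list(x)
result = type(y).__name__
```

x is set; y is list; result = 'list'

'list'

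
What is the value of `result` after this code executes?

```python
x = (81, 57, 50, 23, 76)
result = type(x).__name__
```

x is tuple; result = 'tuple'

'tuple'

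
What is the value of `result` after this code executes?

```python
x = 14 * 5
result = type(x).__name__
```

x is int; result = 'int'

'int'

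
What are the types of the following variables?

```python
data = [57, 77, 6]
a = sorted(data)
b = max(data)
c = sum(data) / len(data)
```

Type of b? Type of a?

max of ints returns int; sorted() returns list

int, list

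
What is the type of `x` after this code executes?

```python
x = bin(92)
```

bin() returns str representation

str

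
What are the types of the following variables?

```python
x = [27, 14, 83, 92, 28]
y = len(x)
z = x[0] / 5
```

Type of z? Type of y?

int / int = float; len() returns int

float, int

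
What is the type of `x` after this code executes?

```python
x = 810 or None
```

'or' returns first truthy value

int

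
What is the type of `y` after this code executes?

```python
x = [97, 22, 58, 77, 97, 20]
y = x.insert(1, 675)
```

list.insert() returns None

NoneType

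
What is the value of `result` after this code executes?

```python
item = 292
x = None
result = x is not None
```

item = 292; x = None; result = False

False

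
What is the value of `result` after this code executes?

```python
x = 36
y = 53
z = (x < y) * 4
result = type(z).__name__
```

x is int; y is int; z is int; result = 'int'

'int'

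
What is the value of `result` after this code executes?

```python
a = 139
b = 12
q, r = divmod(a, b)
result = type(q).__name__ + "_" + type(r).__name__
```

a is int; b is int; q is int; r is int; result = 'int_int'

'int_int'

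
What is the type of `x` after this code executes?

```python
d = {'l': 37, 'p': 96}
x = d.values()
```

.values() returns dict_values view

dict_values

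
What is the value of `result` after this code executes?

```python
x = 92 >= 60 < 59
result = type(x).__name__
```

x is bool; result = 'bool'

'bool'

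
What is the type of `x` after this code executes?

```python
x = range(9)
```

range() returns a range object

range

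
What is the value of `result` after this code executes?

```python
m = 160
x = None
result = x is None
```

m = 160; x = None; result = True

True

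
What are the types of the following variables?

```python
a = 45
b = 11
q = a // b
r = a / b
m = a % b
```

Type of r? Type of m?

/ returns float; % of ints returns int

float, int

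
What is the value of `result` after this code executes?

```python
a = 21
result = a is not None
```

a = 21; result = True

True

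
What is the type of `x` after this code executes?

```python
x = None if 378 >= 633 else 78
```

378 >= 633 is False, so the else branch is taken

int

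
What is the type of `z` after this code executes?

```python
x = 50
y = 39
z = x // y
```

int // int = int

int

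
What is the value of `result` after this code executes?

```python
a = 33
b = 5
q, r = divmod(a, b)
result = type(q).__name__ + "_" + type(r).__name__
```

a is int; b is int; q is int; r is int; result = 'int_int'

'int_int'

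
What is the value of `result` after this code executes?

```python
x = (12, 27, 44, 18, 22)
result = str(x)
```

x = (12, 27, 44, 18, 22); result = '(12, 27, 44, 18, 22)'

'(12, 27, 44, 18, 22)'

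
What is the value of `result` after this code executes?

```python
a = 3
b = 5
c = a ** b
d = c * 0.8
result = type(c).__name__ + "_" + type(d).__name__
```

a is int; b is int; c is int; d is float; result = 'int_float'

'int_float'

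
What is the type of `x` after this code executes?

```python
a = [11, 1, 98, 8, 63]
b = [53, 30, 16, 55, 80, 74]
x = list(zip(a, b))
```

list(zip()) returns a list of tuples

list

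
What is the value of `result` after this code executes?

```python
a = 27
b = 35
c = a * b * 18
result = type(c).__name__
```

a is int; b is int; c is int; result = 'int'

'int'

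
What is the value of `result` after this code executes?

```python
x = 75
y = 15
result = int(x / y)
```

x = 75; y = 15; result = 5

5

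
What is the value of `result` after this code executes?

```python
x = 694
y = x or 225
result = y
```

x = 694; y = 694; result = 694

694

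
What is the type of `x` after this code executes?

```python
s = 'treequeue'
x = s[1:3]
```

Slicing a str returns str

str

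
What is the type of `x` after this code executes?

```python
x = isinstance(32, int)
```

isinstance() returns bool

bool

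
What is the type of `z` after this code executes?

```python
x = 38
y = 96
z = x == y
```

Equality comparison returns bool

bool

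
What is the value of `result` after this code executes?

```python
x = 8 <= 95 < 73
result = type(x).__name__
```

x is bool; result = 'bool'

'bool'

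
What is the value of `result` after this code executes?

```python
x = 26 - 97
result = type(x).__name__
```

x is int; result = 'int'

'int'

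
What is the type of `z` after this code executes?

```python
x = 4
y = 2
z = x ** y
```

positive int ** positive int = int

int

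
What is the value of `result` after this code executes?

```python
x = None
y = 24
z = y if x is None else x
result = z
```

x = None; y = 24; z = 24; result = 24

24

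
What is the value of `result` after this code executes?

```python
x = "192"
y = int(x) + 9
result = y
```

x = '192'; y = 201; result = 201

201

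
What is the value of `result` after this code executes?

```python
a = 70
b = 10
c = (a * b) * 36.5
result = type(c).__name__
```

a is int; b is int; c is float; result = 'float'

'float'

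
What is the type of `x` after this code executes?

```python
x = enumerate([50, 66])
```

enumerate() returns an enumerate object

enumerate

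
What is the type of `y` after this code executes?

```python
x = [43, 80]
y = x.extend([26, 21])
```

list.extend() returns None

NoneType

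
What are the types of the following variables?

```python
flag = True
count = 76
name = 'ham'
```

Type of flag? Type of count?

flag is assigned the constant True, which has type bool; count is assigned a bare integer (no decimal point), so it is an int

bool, int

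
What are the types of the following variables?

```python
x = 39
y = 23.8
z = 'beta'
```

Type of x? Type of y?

x is assigned a bare integer (no decimal point), so it is an int; y is assigned a number with a decimal point, so it is a float

int, float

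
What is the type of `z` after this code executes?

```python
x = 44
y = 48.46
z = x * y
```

int * float = float

float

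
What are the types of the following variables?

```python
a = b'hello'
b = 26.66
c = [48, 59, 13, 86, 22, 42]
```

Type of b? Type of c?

b is assigned a number with a decimal point, so it is a float; c is assigned a list literal (square brackets)

float, list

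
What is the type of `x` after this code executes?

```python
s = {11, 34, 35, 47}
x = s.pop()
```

Popping from set[int] returns int

int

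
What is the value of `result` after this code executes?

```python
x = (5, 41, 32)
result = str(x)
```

x = (5, 41, 32); result = '(5, 41, 32)'

'(5, 41, 32)'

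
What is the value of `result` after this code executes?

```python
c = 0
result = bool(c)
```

c = 0; result = False

False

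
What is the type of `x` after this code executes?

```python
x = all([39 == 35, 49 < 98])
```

all() returns bool

bool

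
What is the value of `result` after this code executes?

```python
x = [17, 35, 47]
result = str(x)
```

x = [17, 35, 47]; result = '[17, 35, 47]'

'[17, 35, 47]'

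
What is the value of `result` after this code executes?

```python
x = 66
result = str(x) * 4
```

x = 66; result = '66666666'

'66666666'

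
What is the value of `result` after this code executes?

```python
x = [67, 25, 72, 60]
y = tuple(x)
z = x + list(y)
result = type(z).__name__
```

x is list; y is tuple; z is list; result = 'list'

'list'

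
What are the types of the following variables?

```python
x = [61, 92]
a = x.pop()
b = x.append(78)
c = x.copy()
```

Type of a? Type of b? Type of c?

pop() returns element; append() returns None; copy() returns list

int, NoneType, list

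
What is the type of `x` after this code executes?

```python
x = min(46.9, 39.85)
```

min() of floats returns float

float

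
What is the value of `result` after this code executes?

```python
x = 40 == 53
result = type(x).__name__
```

x is bool; result = 'bool'

'bool'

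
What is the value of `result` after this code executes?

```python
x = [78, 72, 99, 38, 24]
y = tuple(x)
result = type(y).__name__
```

x is list; y is tuple; result = 'tuple'

'tuple'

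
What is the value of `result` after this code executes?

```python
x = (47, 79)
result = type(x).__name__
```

x is tuple; result = 'tuple'

'tuple'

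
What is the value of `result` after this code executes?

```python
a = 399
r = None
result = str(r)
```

a = 399; r = None; result = 'None'

'None'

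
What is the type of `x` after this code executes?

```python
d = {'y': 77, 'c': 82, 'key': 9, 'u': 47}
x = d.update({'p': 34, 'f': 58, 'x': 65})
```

dict.update() returns None

NoneType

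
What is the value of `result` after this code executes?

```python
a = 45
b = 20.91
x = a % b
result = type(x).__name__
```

a is int; b is float; x is float; result = 'float'

'float'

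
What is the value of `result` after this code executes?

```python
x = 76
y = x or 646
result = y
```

x = 76; y = 76; result = 76

76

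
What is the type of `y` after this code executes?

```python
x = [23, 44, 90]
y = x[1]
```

Indexing list[int] returns int

int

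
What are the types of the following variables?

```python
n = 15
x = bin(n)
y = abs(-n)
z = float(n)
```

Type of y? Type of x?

abs() of int returns int; bin() returns str

int, str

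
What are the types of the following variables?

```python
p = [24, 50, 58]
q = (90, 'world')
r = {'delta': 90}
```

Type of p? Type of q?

p is assigned a list literal (square brackets); q is assigned a tuple (parenthesized, comma-separated values)

list, tuple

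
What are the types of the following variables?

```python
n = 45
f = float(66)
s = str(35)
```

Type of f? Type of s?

f is assigned the result of calling float(), which returns a float; s is assigned the result of calling str(), which returns a str

float, str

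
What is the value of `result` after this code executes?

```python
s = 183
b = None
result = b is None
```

s = 183; b = None; result = True

True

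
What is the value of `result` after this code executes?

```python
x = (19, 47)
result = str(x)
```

x = (19, 47); result = '(19, 47)'

'(19, 47)'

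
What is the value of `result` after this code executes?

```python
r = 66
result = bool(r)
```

r = 66; result = True

True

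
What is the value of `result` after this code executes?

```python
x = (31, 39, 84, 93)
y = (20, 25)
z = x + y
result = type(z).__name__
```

x is tuple; y is tuple; z is tuple; result = 'tuple'

'tuple'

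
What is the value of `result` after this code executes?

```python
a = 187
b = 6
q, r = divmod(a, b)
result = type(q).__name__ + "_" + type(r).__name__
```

a is int; b is int; q is int; r is int; result = 'int_int'

'int_int'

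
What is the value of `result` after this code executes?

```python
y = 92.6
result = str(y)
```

y = 92.6; result = '92.6'

'92.6'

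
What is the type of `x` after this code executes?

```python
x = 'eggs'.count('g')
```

str.count() returns int

int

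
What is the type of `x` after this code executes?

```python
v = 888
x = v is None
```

'is' comparison returns bool

bool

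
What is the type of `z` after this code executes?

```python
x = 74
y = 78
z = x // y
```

int // int = int

int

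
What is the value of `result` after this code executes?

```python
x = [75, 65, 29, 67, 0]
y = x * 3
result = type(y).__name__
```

x is list; y is list; result = 'list'

'list'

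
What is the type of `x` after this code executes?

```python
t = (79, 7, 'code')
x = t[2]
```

Index 2 of tuple is a str literal

str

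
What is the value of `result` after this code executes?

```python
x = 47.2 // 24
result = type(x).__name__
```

x is float; result = 'float'

'float'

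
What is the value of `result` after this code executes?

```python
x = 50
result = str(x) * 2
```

x = 50; result = '5050'

'5050'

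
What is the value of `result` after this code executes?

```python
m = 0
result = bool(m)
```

m = 0; result = False

False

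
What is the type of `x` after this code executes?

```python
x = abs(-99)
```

abs() of int returns int

int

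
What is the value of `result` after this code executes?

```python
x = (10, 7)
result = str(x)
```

x = (10, 7); result = '(10, 7)'

'(10, 7)'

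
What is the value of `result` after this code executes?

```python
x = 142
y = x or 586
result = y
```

x = 142; y = 142; result = 142

142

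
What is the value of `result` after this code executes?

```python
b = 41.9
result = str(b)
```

b = 41.9; result = '41.9'

'41.9'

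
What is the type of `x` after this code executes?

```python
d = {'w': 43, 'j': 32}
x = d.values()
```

.values() returns dict_values view

dict_values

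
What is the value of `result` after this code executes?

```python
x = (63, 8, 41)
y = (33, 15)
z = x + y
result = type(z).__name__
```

x is tuple; y is tuple; z is tuple; result = 'tuple'

'tuple'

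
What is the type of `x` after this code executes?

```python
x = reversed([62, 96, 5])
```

reversed() on a list returns list_reverseiterator

list_reverseiterator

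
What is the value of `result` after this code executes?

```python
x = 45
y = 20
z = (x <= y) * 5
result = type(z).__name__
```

x is int; y is int; z is int; result = 'int'

'int'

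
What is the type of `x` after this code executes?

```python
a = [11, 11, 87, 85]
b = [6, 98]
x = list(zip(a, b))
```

list(zip()) returns a list of tuples

list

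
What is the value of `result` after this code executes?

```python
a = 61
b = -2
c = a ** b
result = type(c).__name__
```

a is int; b is int; c is float; result = 'float'

'float'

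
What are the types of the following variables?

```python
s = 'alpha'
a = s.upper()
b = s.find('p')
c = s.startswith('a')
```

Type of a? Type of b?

upper() returns str; find() returns int

str, int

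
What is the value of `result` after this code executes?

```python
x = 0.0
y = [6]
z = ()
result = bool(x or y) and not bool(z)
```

x = 0.0; y = [6]; z = (); result = True

True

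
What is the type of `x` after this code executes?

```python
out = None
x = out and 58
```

'and' returns first falsy value (None)

NoneType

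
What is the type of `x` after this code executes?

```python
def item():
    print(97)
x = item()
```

Function without return returns None

NoneType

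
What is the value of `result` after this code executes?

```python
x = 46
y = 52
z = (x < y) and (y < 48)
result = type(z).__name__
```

x is int; y is int; z is bool; result = 'bool'

'bool'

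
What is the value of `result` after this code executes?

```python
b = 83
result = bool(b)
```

b = 83; result = True

True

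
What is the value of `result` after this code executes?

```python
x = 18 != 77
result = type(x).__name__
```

x is bool; result = 'bool'

'bool'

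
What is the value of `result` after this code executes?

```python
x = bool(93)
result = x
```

x = True; result = True

True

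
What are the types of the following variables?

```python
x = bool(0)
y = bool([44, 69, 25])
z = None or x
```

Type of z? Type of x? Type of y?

None or bool returns the bool; bool() returns bool; bool() returns bool

bool, bool, bool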